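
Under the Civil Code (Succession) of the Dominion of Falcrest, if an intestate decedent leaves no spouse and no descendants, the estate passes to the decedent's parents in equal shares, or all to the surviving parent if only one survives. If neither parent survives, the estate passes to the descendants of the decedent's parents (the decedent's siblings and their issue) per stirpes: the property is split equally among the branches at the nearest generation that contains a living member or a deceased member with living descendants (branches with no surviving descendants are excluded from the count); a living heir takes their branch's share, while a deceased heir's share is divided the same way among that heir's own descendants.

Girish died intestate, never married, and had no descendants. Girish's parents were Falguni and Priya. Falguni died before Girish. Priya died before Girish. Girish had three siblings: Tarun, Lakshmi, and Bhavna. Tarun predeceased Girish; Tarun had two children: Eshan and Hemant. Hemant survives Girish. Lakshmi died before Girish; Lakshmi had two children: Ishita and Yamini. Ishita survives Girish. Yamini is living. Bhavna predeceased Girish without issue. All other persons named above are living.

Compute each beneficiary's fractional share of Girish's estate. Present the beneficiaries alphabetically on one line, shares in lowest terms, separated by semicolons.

Eshan 1/4; Hemant 1/4; Ishita 1/4; Yamini 1/4

Neither parent survives and there are no descendants, so the estate passes to Girish's siblings and their issue per stirpes.
Bhavna left no surviving issue, so that branch lapses and is disregarded.
The estate is divided into 2 equal shares of 1/2 among Tarun, Lakshmi.
Tarun predeceased; the 1/2 allotted to Tarun's branch passes to Tarun's issue by representation.
The 1/2 is divided into 2 equal shares of 1/4 among Eshan, Hemant.
Eshan is living and takes 1/4.
Hemant is living and takes 1/4.
Lakshmi predeceased; the 1/2 allotted to Lakshmi's branch passes to Lakshmi's issue by representation.
The 1/2 is divided into 2 equal shares of 1/4 among Ishita, Yamini.
Ishita is living and takes 1/4.
Yamini is living and takes 1/4.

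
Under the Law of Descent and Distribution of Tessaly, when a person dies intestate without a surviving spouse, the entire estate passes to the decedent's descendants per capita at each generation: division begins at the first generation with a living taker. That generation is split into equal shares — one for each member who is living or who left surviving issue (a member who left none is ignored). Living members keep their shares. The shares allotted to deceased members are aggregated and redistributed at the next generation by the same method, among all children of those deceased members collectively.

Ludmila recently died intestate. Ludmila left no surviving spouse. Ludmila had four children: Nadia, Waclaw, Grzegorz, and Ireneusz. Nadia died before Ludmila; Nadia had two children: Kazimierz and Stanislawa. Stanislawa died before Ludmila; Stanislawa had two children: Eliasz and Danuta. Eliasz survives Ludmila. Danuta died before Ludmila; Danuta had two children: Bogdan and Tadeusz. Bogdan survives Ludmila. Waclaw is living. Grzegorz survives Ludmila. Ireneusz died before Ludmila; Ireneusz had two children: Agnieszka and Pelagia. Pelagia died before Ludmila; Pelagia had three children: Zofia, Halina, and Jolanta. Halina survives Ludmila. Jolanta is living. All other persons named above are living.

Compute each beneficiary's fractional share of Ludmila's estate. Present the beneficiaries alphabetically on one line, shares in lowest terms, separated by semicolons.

There is no surviving spouse, so the entire estate passes to Ludmila's descendants per capita at each generation.
At generation 1 (Nadia, Waclaw, Grzegorz, Ireneusz) there are 4 shares of (1)/4 = 1/4 each.
Living: Waclaw and Grzegorz — each takes 1/4.
Deceased: Nadia and Ireneusz. Their combined 1/2 is pooled and carried to generation 2.
At generation 2 (Kazimierz, Stanislawa, Agnieszka, Pelagia) there are 4 shares of (1/2)/4 = 1/8 each.
Living: Kazimierz and Agnieszka — each takes 1/8.
Deceased: Stanislawa and Pelagia. Their combined 1/4 is pooled and carried to generation 3.
At generation 3 (Eliasz, Danuta, Zofia, Halina, Jolanta) there are 5 shares of (1/4)/5 = 1/20 each.
Living: Eliasz, Zofia, Halina, and Jolanta — each takes 1/20.
Deceased: Danuta. That 1/20 share is carried to generation 4.
At generation 4 (Bogdan, Tadeusz) there are 2 shares of (1/20)/2 = 1/40 each.
Living: Bogdan and Tadeusz — each takes 1/40.

Agnieszka 1/8; Bogdan 1/40; Eliasz 1/20; Grzegorz 1/4; Halina 1/20; Jolanta 1/20; Kazimierz 1/8; Tadeusz 1/40; Waclaw 1/4; Zofia 1/20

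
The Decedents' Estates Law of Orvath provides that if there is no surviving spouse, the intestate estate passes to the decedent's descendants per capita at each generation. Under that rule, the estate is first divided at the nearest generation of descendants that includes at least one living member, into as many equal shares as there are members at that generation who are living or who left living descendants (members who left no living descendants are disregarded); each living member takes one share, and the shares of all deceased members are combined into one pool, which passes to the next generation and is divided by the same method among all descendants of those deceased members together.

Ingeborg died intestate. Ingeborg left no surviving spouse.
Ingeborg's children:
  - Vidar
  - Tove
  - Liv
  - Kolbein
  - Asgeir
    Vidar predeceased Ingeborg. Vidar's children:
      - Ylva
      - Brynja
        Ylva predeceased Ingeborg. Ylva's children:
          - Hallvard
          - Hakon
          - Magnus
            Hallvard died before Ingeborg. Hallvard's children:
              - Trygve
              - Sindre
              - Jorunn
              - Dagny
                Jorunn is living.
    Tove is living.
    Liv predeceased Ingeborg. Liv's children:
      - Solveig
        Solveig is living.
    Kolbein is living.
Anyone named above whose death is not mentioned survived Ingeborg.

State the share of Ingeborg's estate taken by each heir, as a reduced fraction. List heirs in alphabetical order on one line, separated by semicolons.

Asgeir 1/5; Brynja 2/15; Dagny 1/90; Hakon 2/45; Jorunn 1/90; Kolbein 1/5; Magnus 2/45; Sindre 1/90; Solveig 2/15; Tove 1/5; Trygve 1/90

There is no surviving spouse, so the entire estate passes to Ingeborg's descendants per capita at each generation.
At generation 1 (Vidar, Tove, Liv, Kolbein, Asgeir) there are 5 shares of (1)/5 = 1/5 each.
Living: Tove, Kolbein, and Asgeir — each takes 1/5.
Deceased: Vidar and Liv. Their combined 2/5 is pooled and carried to generation 2.
At generation 2 (Ylva, Brynja, Solveig) there are 3 shares of (2/5)/3 = 2/15 each.
Living: Brynja and Solveig — each takes 2/15.
Deceased: Ylva. That 2/15 share is carried to generation 3.
At generation 3 (Hallvard, Hakon, Magnus) there are 3 shares of (2/15)/3 = 2/45 each.
Living: Hakon and Magnus — each takes 2/45.
Deceased: Hallvard. That 2/45 share is carried to generation 4.
At generation 4 (Trygve, Sindre, Jorunn, Dagny) there are 4 shares of (2/45)/4 = 1/90 each.
Living: Trygve, Sindre, Jorunn, and Dagny — each takes 1/90.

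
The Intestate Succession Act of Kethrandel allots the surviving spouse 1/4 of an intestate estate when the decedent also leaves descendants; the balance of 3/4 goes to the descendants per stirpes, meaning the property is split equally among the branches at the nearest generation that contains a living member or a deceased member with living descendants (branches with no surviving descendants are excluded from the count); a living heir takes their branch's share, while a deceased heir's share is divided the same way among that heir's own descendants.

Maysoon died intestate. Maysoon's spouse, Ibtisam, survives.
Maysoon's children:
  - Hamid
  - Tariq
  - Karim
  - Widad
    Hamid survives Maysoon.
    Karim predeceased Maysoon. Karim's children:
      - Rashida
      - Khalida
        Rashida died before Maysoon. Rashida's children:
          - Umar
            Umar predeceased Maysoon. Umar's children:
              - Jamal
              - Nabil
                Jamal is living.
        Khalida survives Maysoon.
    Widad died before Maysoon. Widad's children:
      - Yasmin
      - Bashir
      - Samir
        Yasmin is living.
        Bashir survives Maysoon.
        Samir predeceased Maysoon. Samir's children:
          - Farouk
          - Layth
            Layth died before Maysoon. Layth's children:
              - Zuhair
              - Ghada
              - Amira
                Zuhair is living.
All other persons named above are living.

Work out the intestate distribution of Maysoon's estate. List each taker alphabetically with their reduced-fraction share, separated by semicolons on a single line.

Ibtisam, as surviving spouse, takes 1/4.
The remaining 3/4 passes to Maysoon's descendants per stirpes.
The 3/4 is divided into 4 equal shares of 3/16 among Hamid, Tariq, Karim, Widad.
Hamid is living and takes 3/16.
Tariq is living and takes 3/16.
Karim predeceased; the 3/16 allotted to Karim's branch passes to Karim's issue by representation.
The 3/16 is divided into 2 equal shares of 3/32 among Rashida, Khalida.
Rashida predeceased; the 3/32 allotted to Rashida's branch passes to Rashida's issue by representation.
Umar's line is the sole branch at this level, so the full 3/32 passes to Umar's issue by representation.
The 3/32 is divided into 2 equal shares of 3/64 among Jamal, Nabil.
Jamal is living and takes 3/64.
Nabil is living and takes 3/64.
Khalida is living and takes 3/32.
Widad predeceased; the 3/16 allotted to Widad's branch passes to Widad's issue by representation.
The 3/16 is divided into 3 equal shares of 1/16 among Yasmin, Bashir, Samir.
Yasmin is living and takes 1/16.
Bashir is living and takes 1/16.
Samir predeceased; the 1/16 allotted to Samir's branch passes to Samir's issue by representation.
The 1/16 is divided into 2 equal shares of 1/32 among Farouk, Layth.
Farouk is living and takes 1/32.
Layth predeceased; the 1/32 allotted to Layth's branch passes to Layth's issue by representation.
The 1/32 is divided into 3 equal shares of 1/96 among Zuhair, Ghada, Amira.
Zuhair is living and takes 1/96.
Ghada is living and takes 1/96.
Amira is living and takes 1/96.

Amira 1/96; Bashir 1/16; Farouk 1/32; Ghada 1/96; Hamid 3/16; Ibtisam 1/4; Jamal 3/64; Khalida 3/32; Nabil 3/64; Tariq 3/16; Yasmin 1/16; Zuhair 1/96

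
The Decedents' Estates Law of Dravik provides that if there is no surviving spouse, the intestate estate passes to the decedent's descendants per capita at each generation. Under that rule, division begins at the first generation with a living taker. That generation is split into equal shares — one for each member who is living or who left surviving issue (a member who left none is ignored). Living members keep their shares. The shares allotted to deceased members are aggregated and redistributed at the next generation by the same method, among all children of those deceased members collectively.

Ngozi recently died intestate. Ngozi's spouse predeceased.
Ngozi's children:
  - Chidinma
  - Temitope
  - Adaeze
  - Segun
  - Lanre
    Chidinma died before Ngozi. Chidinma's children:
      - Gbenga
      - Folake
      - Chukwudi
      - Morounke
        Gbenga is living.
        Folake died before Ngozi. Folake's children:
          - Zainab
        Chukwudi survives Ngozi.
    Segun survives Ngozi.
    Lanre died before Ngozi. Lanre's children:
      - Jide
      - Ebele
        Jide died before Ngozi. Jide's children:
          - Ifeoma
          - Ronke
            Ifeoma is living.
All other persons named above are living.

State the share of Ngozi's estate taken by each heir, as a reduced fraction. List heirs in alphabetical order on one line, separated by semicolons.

Adaeze 1/5; Chukwudi 1/15; Ebele 1/15; Gbenga 1/15; Ifeoma 2/45; Morounke 1/15; Ronke 2/45; Segun 1/5; Temitope 1/5; Zainab 2/45

There is no surviving spouse, so the entire estate passes to Ngozi's descendants per capita at each generation.
At generation 1 (Chidinma, Temitope, Adaeze, Segun, Lanre) there are 5 shares of (1)/5 = 1/5 each.
Living: Temitope, Adaeze, and Segun — each takes 1/5.
Deceased: Chidinma and Lanre. Their combined 2/5 is pooled and carried to generation 2.
At generation 2 (Gbenga, Folake, Chukwudi, Morounke, Jide, Ebele) there are 6 shares of (2/5)/6 = 1/15 each.
Living: Gbenga, Chukwudi, Morounke, and Ebele — each takes 1/15.
Deceased: Folake and Jide. Their combined 2/15 is pooled and carried to generation 3.
At generation 3 (Zainab, Ifeoma, Ronke) there are 3 shares of (2/15)/3 = 2/45 each.
Living: Zainab, Ifeoma, and Ronke — each takes 2/45.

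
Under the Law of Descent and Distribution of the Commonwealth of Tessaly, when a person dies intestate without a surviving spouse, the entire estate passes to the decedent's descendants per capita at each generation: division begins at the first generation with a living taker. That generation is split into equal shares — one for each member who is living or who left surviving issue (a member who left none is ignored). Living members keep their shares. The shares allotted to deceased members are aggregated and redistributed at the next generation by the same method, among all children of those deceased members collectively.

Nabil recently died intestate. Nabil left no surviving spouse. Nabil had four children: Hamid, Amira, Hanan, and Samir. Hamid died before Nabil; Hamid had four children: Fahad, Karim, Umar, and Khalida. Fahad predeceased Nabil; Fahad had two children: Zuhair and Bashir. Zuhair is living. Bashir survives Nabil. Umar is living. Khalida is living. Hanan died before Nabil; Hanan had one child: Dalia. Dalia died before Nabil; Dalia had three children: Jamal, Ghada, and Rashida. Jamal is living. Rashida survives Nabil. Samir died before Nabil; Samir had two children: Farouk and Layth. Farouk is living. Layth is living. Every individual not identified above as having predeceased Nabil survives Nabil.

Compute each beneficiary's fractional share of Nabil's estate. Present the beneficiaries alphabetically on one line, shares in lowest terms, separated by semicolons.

Amira 1/4; Bashir 3/70; Farouk 3/28; Ghada 3/70; Jamal 3/70; Karim 3/28; Khalida 3/28; Layth 3/28; Rashida 3/70; Umar 3/28; Zuhair 3/70

There is no surviving spouse, so the entire estate passes to Nabil's descendants per capita at each generation.
At generation 1 (Hamid, Amira, Hanan, Samir) there are 4 shares of (1)/4 = 1/4 each.
Living: Amira — each takes 1/4.
Deceased: Hamid, Hanan, and Samir. Their combined 3/4 is pooled and carried to generation 2.
At generation 2 (Fahad, Karim, Umar, Khalida, Dalia, Farouk, Layth) there are 7 shares of (3/4)/7 = 3/28 each.
Living: Karim, Umar, Khalida, Farouk, and Layth — each takes 3/28.
Deceased: Fahad and Dalia. Their combined 3/14 is pooled and carried to generation 3.
At generation 3 (Zuhair, Bashir, Jamal, Ghada, Rashida) there are 5 shares of (3/14)/5 = 3/70 each.
Living: Zuhair, Bashir, Jamal, Ghada, and Rashida — each takes 3/70.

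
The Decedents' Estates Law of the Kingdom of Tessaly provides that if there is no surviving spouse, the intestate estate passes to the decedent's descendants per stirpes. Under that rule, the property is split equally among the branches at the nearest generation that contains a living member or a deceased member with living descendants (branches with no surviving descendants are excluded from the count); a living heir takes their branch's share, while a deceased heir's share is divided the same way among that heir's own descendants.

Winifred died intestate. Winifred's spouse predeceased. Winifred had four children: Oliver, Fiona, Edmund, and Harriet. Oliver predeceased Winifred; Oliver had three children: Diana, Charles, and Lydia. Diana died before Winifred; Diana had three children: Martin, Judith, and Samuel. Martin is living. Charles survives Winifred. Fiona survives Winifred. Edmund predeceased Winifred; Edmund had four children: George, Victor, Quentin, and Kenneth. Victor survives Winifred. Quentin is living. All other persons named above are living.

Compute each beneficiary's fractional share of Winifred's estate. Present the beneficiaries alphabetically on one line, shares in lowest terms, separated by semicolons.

There is no surviving spouse, so the entire estate passes to Winifred's descendants per stirpes.
The estate is divided into 4 equal shares of 1/4 among Oliver, Fiona, Edmund, Harriet.
Oliver predeceased; the 1/4 allotted to Oliver's branch passes to Oliver's issue by representation.
The 1/4 is divided into 3 equal shares of 1/12 among Diana, Charles, Lydia.
Diana predeceased; the 1/12 allotted to Diana's branch passes to Diana's issue by representation.
The 1/12 is divided into 3 equal shares of 1/36 among Martin, Judith, Samuel.
Martin is living and takes 1/36.
Judith is living and takes 1/36.
Samuel is living and takes 1/36.
Charles is living and takes 1/12.
Lydia is living and takes 1/12.
Fiona is living and takes 1/4.
Edmund predeceased; the 1/4 allotted to Edmund's branch passes to Edmund's issue by representation.
The 1/4 is divided into 4 equal shares of 1/16 among George, Victor, Quentin, Kenneth.
George is living and takes 1/16.
Victor is living and takes 1/16.
Quentin is living and takes 1/16.
Kenneth is living and takes 1/16.
Harriet is living and takes 1/4.

Charles 1/12; Fiona 1/4; George 1/16; Harriet 1/4; Judith 1/36; Kenneth 1/16; Lydia 1/12; Martin 1/36; Quentin 1/16; Samuel 1/36; Victor 1/16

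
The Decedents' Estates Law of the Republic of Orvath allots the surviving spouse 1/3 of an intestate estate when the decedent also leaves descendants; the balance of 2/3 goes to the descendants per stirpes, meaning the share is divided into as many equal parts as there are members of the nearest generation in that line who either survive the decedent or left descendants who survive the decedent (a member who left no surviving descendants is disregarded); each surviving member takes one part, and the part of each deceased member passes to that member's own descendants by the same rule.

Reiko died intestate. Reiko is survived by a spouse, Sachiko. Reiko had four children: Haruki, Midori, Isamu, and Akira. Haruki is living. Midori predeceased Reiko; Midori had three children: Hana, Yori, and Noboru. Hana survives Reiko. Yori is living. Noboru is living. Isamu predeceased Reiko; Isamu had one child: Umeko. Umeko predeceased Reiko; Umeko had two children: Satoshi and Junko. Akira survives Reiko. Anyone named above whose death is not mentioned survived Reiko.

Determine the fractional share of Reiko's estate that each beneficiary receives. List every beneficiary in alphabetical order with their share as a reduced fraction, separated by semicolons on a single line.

Sachiko, as surviving spouse, takes 1/3.
The remaining 2/3 passes to Reiko's descendants per stirpes.
The 2/3 is divided into 4 equal shares of 1/6 among Haruki, Midori, Isamu, Akira.
Haruki is living and takes 1/6.
Midori predeceased; the 1/6 allotted to Midori's branch passes to Midori's issue by representation.
The 1/6 is divided into 3 equal shares of 1/18 among Hana, Yori, Noboru.
Hana is living and takes 1/18.
Yori is living and takes 1/18.
Noboru is living and takes 1/18.
Isamu predeceased; the 1/6 allotted to Isamu's branch passes to Isamu's issue by representation.
Umeko's line is the sole branch at this level, so the full 1/6 passes to Umeko's issue by representation.
The 1/6 is divided into 2 equal shares of 1/12 among Satoshi, Junko.
Satoshi is living and takes 1/12.
Junko is living and takes 1/12.
Akira is living and takes 1/6.

Akira 1/6; Hana 1/18; Haruki 1/6; Junko 1/12; Noboru 1/18; Sachiko 1/3; Satoshi 1/12; Yori 1/18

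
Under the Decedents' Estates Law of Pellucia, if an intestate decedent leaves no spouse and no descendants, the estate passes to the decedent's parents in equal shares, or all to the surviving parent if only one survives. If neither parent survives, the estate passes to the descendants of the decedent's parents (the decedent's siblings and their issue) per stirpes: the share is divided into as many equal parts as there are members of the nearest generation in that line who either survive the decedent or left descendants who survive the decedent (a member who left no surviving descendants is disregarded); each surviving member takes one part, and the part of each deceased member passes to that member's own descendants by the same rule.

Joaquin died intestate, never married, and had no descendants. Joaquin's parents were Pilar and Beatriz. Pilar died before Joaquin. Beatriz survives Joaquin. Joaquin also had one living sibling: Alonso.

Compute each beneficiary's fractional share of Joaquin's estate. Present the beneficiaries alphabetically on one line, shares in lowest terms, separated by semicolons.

Only one parent, Beatriz, survives, so Beatriz takes the entire estate. The siblings take nothing because a surviving parent has priority.

Beatriz 1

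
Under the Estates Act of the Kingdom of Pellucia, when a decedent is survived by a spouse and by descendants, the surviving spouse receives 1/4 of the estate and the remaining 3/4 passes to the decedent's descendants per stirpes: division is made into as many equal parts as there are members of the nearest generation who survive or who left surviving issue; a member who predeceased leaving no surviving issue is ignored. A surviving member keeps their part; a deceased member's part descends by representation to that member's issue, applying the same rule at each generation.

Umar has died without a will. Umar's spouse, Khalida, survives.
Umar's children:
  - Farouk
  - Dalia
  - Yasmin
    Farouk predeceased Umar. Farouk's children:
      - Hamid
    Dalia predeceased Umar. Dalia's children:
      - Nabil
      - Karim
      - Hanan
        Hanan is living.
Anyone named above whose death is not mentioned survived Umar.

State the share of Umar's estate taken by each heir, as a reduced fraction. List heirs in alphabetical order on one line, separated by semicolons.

Khalida, as surviving spouse, takes 1/4.
The remaining 3/4 passes to Umar's descendants per stirpes.
The 3/4 is divided into 3 equal shares of 1/4 among Farouk, Dalia, Yasmin.
Farouk predeceased; the 1/4 allotted to Farouk's branch passes to Farouk's issue by representation.
Hamid is the sole taker at this level and receives the full 1/4.
Dalia predeceased; the 1/4 allotted to Dalia's branch passes to Dalia's issue by representation.
The 1/4 is divided into 3 equal shares of 1/12 among Nabil, Karim, Hanan.
Nabil is living and takes 1/12.
Karim is living and takes 1/12.
Hanan is living and takes 1/12.
Yasmin is living and takes 1/4.

Hamid 1/4; Hanan 1/12; Karim 1/12; Khalida 1/4; Nabil 1/12; Yasmin 1/4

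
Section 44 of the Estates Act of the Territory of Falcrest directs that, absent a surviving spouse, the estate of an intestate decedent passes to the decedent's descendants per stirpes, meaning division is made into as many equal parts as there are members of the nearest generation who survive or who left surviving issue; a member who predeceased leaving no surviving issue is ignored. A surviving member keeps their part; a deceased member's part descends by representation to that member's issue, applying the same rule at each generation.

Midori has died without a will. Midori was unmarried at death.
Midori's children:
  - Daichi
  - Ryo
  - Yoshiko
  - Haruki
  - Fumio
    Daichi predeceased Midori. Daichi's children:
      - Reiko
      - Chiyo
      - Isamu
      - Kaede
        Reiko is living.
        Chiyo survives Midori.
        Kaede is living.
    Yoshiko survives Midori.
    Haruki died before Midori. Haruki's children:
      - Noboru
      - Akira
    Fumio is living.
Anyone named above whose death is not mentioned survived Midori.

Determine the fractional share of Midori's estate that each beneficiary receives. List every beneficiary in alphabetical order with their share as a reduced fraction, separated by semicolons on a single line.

There is no surviving spouse, so the entire estate passes to Midori's descendants per stirpes.
The estate is divided into 5 equal shares of 1/5 among Daichi, Ryo, Yoshiko, Haruki, Fumio.
Daichi predeceased; the 1/5 allotted to Daichi's branch passes to Daichi's issue by representation.
The 1/5 is divided into 4 equal shares of 1/20 among Reiko, Chiyo, Isamu, Kaede.
Reiko is living and takes 1/20.
Chiyo is living and takes 1/20.
Isamu is living and takes 1/20.
Kaede is living and takes 1/20.
Ryo is living and takes 1/5.
Yoshiko is living and takes 1/5.
Haruki predeceased; the 1/5 allotted to Haruki's branch passes to Haruki's issue by representation.
The 1/5 is divided into 2 equal shares of 1/10 among Noboru, Akira.
Noboru is living and takes 1/10.
Akira is living and takes 1/10.
Fumio is living and takes 1/5.

Akira 1/10; Chiyo 1/20; Fumio 1/5; Isamu 1/20; Kaede 1/20; Noboru 1/10; Reiko 1/20; Ryo 1/5; Yoshiko 1/5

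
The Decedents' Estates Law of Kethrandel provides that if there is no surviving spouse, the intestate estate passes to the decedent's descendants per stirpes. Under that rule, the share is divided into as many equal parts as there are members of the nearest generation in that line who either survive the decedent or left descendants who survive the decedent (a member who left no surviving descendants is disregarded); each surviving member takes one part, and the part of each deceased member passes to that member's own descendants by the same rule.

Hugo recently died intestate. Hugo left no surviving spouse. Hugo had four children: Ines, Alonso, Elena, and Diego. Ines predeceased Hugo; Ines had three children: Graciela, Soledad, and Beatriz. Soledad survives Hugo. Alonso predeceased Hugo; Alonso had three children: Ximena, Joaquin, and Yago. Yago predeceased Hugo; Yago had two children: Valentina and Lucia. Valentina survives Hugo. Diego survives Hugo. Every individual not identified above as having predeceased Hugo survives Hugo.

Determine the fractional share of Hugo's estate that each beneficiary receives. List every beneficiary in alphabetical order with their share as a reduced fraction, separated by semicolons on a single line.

Beatriz 1/12; Diego 1/4; Elena 1/4; Graciela 1/12; Joaquin 1/12; Lucia 1/24; Soledad 1/12; Valentina 1/24; Ximena 1/12

There is no surviving spouse, so the entire estate passes to Hugo's descendants per stirpes.
The estate is divided into 4 equal shares of 1/4 among Ines, Alonso, Elena, Diego.
Ines predeceased; the 1/4 allotted to Ines's branch passes to Ines's issue by representation.
The 1/4 is divided into 3 equal shares of 1/12 among Graciela, Soledad, Beatriz.
Graciela is living and takes 1/12.
Soledad is living and takes 1/12.
Beatriz is living and takes 1/12.
Alonso predeceased; the 1/4 allotted to Alonso's branch passes to Alonso's issue by representation.
The 1/4 is divided into 3 equal shares of 1/12 among Ximena, Joaquin, Yago.
Ximena is living and takes 1/12.
Joaquin is living and takes 1/12.
Yago predeceased; the 1/12 allotted to Yago's branch passes to Yago's issue by representation.
The 1/12 is divided into 2 equal shares of 1/24 among Valentina, Lucia.
Valentina is living and takes 1/24.
Lucia is living and takes 1/24.
Elena is living and takes 1/4.
Diego is living and takes 1/4.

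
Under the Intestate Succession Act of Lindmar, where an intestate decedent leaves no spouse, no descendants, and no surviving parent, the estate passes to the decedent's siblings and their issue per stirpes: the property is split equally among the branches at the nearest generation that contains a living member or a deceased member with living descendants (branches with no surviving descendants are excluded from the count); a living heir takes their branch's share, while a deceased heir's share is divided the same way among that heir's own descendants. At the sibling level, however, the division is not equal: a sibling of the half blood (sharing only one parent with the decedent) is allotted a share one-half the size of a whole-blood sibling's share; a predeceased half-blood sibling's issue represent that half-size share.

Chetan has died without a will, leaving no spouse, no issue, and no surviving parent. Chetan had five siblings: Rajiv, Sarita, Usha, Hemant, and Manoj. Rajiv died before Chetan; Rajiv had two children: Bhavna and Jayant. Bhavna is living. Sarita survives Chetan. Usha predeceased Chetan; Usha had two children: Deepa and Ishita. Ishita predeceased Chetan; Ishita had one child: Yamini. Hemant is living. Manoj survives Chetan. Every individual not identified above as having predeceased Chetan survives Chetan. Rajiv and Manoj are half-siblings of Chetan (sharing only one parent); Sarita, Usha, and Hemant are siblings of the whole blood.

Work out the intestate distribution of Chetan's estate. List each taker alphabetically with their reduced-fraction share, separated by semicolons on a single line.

Bhavna 1/16; Deepa 1/8; Hemant 1/4; Jayant 1/16; Manoj 1/8; Sarita 1/4; Yamini 1/8

No spouse, descendants, or parent survives, so the estate passes to Chetan's siblings per stirpes.
Half-blood siblings count for one-half the weight of whole-blood siblings at the initial division.
Dividing 1 in proportion to weights (total weight 4): Rajiv (weight 1/2) → 1/8; Sarita (weight 1) → 1/4; Usha (weight 1) → 1/4; Hemant (weight 1) → 1/4; Manoj (weight 1/2) → 1/8.
Rajiv predeceased; the 1/8 allotted to Rajiv's branch passes to Rajiv's issue by representation.
The 1/8 is divided into 2 equal shares of 1/16 among Bhavna, Jayant.
Bhavna is living and takes 1/16.
Jayant is living and takes 1/16.
Sarita is living and takes 1/4.
Usha predeceased; the 1/4 allotted to Usha's branch passes to Usha's issue by representation.
The 1/4 is divided into 2 equal shares of 1/8 among Deepa, Ishita.
Deepa is living and takes 1/8.
Ishita predeceased; the 1/8 allotted to Ishita's branch passes to Ishita's issue by representation.
Yamini is the sole taker at this level and receives the full 1/8.
Hemant is living and takes 1/4.
Manoj is living and takes 1/8.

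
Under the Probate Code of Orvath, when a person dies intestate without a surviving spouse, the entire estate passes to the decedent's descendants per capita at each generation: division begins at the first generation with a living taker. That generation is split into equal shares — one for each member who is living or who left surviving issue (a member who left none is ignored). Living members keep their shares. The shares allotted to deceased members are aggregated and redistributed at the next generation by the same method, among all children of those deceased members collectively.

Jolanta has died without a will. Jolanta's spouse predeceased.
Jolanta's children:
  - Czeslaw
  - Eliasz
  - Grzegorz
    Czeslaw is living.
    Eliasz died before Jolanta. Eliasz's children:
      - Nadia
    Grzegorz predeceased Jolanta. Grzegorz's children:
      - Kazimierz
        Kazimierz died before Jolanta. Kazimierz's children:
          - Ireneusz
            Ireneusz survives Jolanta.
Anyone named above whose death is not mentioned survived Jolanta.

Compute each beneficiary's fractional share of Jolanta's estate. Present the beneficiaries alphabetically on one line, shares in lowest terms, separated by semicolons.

There is no surviving spouse, so the entire estate passes to Jolanta's descendants per capita at each generation.
At generation 1 (Czeslaw, Eliasz, Grzegorz) there are 3 shares of (1)/3 = 1/3 each.
Living: Czeslaw — each takes 1/3.
Deceased: Eliasz and Grzegorz. Their combined 2/3 is pooled and carried to generation 2.
At generation 2 (Nadia, Kazimierz) there are 2 shares of (2/3)/2 = 1/3 each.
Living: Nadia — each takes 1/3.
Deceased: Kazimierz. That 1/3 share is carried to generation 3.
At generation 3 (Ireneusz) there are 1 shares of (1/3)/1 = 1/3 each.
Living: Ireneusz — each takes 1/3.

Czeslaw 1/3; Ireneusz 1/3; Nadia 1/3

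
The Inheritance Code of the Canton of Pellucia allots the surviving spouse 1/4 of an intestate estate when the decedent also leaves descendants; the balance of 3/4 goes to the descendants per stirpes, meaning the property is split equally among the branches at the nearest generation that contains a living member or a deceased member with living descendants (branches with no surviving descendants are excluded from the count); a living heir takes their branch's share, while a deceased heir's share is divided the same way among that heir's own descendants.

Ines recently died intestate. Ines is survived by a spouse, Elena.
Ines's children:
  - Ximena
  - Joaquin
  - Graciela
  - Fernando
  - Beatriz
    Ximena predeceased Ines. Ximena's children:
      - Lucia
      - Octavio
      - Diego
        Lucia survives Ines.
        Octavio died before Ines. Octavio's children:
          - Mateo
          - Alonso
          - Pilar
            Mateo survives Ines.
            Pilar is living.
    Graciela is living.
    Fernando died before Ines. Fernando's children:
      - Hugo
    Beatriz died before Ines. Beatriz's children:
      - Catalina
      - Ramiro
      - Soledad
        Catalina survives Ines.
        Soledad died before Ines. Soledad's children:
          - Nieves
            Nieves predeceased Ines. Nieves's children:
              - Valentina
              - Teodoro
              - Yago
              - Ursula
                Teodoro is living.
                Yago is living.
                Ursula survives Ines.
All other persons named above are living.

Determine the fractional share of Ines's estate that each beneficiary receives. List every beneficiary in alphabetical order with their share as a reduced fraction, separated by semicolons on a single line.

Elena, as surviving spouse, takes 1/4.
The remaining 3/4 passes to Ines's descendants per stirpes.
The 3/4 is divided into 5 equal shares of 3/20 among Ximena, Joaquin, Graciela, Fernando, Beatriz.
Ximena predeceased; the 3/20 allotted to Ximena's branch passes to Ximena's issue by representation.
The 3/20 is divided into 3 equal shares of 1/20 among Lucia, Octavio, Diego.
Lucia is living and takes 1/20.
Octavio predeceased; the 1/20 allotted to Octavio's branch passes to Octavio's issue by representation.
The 1/20 is divided into 3 equal shares of 1/60 among Mateo, Alonso, Pilar.
Mateo is living and takes 1/60.
Alonso is living and takes 1/60.
Pilar is living and takes 1/60.
Diego is living and takes 1/20.
Joaquin is living and takes 3/20.
Graciela is living and takes 3/20.
Fernando predeceased; the 3/20 allotted to Fernando's branch passes to Fernando's issue by representation.
Hugo is the sole taker at this level and receives the full 3/20.
Beatriz predeceased; the 3/20 allotted to Beatriz's branch passes to Beatriz's issue by representation.
The 3/20 is divided into 3 equal shares of 1/20 among Catalina, Ramiro, Soledad.
Catalina is living and takes 1/20.
Ramiro is living and takes 1/20.
Soledad predeceased; the 1/20 allotted to Soledad's branch passes to Soledad's issue by representation.
Nieves's line is the sole branch at this level, so the full 1/20 passes to Nieves's issue by representation.
The 1/20 is divided into 4 equal shares of 1/80 among Valentina, Teodoro, Yago, Ursula.
Valentina is living and takes 1/80.
Teodoro is living and takes 1/80.
Yago is living and takes 1/80.
Ursula is living and takes 1/80.

Alonso 1/60; Catalina 1/20; Diego 1/20; Elena 1/4; Graciela 3/20; Hugo 3/20; Joaquin 3/20; Lucia 1/20; Mateo 1/60; Pilar 1/60; Ramiro 1/20; Teodoro 1/80; Ursula 1/80; Valentina 1/80; Yago 1/80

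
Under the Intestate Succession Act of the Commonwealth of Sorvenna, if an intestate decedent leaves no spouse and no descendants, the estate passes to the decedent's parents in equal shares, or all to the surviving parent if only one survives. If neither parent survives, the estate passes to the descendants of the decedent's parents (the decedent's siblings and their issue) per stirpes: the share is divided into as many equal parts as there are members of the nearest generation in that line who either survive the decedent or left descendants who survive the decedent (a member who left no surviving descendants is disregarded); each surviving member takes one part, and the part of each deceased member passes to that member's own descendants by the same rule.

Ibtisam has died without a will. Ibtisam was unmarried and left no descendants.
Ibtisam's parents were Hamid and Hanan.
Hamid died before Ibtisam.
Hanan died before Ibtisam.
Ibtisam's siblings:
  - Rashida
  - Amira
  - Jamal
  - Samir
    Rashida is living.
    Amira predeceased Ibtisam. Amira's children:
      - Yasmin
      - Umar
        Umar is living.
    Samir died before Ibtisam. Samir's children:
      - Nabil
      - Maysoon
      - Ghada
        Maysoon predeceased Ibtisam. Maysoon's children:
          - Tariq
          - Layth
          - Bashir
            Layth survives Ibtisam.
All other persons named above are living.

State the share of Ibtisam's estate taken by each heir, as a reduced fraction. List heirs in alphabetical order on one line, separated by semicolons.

Neither parent survives and there are no descendants, so the estate passes to Ibtisam's siblings and their issue per stirpes.
The estate is divided into 4 equal shares of 1/4 among Rashida, Amira, Jamal, Samir.
Rashida is living and takes 1/4.
Amira predeceased; the 1/4 allotted to Amira's branch passes to Amira's issue by representation.
The 1/4 is divided into 2 equal shares of 1/8 among Yasmin, Umar.
Yasmin is living and takes 1/8.
Umar is living and takes 1/8.
Jamal is living and takes 1/4.
Samir predeceased; the 1/4 allotted to Samir's branch passes to Samir's issue by representation.
The 1/4 is divided into 3 equal shares of 1/12 among Nabil, Maysoon, Ghada.
Nabil is living and takes 1/12.
Maysoon predeceased; the 1/12 allotted to Maysoon's branch passes to Maysoon's issue by representation.
The 1/12 is divided into 3 equal shares of 1/36 among Tariq, Layth, Bashir.
Tariq is living and takes 1/36.
Layth is living and takes 1/36.
Bashir is living and takes 1/36.
Ghada is living and takes 1/12.

Bashir 1/36; Ghada 1/12; Jamal 1/4; Layth 1/36; Nabil 1/12; Rashida 1/4; Tariq 1/36; Umar 1/8; Yasmin 1/8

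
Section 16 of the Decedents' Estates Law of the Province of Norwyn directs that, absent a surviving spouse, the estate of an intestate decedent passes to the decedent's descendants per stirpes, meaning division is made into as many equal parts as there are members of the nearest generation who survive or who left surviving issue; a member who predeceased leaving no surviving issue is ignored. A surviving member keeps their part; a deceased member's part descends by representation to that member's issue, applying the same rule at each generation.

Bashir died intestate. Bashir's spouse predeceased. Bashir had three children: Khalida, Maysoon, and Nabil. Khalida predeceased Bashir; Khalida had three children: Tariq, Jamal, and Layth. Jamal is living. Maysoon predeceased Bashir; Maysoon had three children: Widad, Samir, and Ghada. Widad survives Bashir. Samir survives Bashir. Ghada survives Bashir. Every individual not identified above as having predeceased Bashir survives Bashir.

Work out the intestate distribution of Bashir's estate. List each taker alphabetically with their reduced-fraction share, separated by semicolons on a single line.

There is no surviving spouse, so the entire estate passes to Bashir's descendants per stirpes.
The estate is divided into 3 equal shares of 1/3 among Khalida, Maysoon, Nabil.
Khalida predeceased; the 1/3 allotted to Khalida's branch passes to Khalida's issue by representation.
The 1/3 is divided into 3 equal shares of 1/9 among Tariq, Jamal, Layth.
Tariq is living and takes 1/9.
Jamal is living and takes 1/9.
Layth is living and takes 1/9.
Maysoon predeceased; the 1/3 allotted to Maysoon's branch passes to Maysoon's issue by representation.
The 1/3 is divided into 3 equal shares of 1/9 among Widad, Samir, Ghada.
Widad is living and takes 1/9.
Samir is living and takes 1/9.
Ghada is living and takes 1/9.
Nabil is living and takes 1/3.

Ghada 1/9; Jamal 1/9; Layth 1/9; Nabil 1/3; Samir 1/9; Tariq 1/9; Widad 1/9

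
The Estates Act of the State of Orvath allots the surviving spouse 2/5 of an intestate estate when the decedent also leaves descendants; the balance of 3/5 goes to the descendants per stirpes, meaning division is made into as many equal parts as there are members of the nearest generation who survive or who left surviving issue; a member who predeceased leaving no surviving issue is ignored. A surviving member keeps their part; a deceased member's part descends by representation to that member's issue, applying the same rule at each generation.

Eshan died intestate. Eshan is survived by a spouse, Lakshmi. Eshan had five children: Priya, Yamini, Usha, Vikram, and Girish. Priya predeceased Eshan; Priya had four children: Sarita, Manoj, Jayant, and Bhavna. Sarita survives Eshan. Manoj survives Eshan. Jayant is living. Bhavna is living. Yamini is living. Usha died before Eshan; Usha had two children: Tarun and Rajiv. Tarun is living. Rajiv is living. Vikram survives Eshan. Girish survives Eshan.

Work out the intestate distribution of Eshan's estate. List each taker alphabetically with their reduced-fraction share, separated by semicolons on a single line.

Lakshmi, as surviving spouse, takes 2/5.
The remaining 3/5 passes to Eshan's descendants per stirpes.
The 3/5 is divided into 5 equal shares of 3/25 among Priya, Yamini, Usha, Vikram, Girish.
Priya predeceased; the 3/25 allotted to Priya's branch passes to Priya's issue by representation.
The 3/25 is divided into 4 equal shares of 3/100 among Sarita, Manoj, Jayant, Bhavna.
Sarita is living and takes 3/100.
Manoj is living and takes 3/100.
Jayant is living and takes 3/100.
Bhavna is living and takes 3/100.
Yamini is living and takes 3/25.
Usha predeceased; the 3/25 allotted to Usha's branch passes to Usha's issue by representation.
The 3/25 is divided into 2 equal shares of 3/50 among Tarun, Rajiv.
Tarun is living and takes 3/50.
Rajiv is living and takes 3/50.
Vikram is living and takes 3/25.
Girish is living and takes 3/25.

Bhavna 3/100; Girish 3/25; Jayant 3/100; Lakshmi 2/5; Manoj 3/100; Rajiv 3/50; Sarita 3/100; Tarun 3/50; Vikram 3/25; Yamini 3/25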